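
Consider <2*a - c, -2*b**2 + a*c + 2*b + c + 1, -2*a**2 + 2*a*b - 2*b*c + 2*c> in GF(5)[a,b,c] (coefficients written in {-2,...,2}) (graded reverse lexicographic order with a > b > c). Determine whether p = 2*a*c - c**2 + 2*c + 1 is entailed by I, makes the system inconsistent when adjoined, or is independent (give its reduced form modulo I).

First compute the reduced Gröbner basis of I by Buchberger's algorithm.
f_1 = 2*a - c, LT = a.
f_2 = -2*b**2 + a*c + 2*b + c + 1, LT = b**2.
f_3 = -2*a**2 + 2*a*b - 2*b*c + 2*c, LT = a**2.

S(f_1,f_3): lcm = a**2. S = a*b + 2*a*c - b*c + c.
  leading term a*b: subtract (-2*b)·f_1 from a*b + 2*a*c - b*c + c → 2*a*c + 2*b*c + c
  leading term a*c: subtract (c)·f_1 from 2*a*c + 2*b*c + c → 2*b*c + c**2 + c
  leading term b*c: no divisor's leading term divides it; move 2*b*c to the remainder.
  leading term c**2: no divisor's leading term divides it; move c**2 to the remainder.
  leading term c: no divisor's leading term divides it; move c to the remainder.
  remainder 2*b*c + c**2 + c ≠ 0; add h_4 = 2*b*c + c**2 + c to the basis.

S(f_2,h_4): lcm = b**2*c. S = 2*a*c**2 + 2*b*c**2 + b*c + 2*c**2 + 2*c.
  leading term a*c**2: subtract (c**2)·f_1 from 2*a*c**2 + 2*b*c**2 + b*c + 2*c**2 + 2*c → 2*b*c**2 + c**3 + b*c + 2*c**2 + 2*c
  leading term b*c**2: subtract (c)·h_4 from 2*b*c**2 + c**3 + b*c + 2*c**2 + 2*c → b*c + c**2 + 2*c
  leading term b*c: subtract (-2)·h_4 from b*c + c**2 + 2*c → -2*c**2 - c
  leading term c**2: no divisor's leading term divides it; move -2*c**2 to the remainder.
  leading term c: no divisor's leading term divides it; move -c to the remainder.
  remainder -2*c**2 - c ≠ 0; add h_5 = -2*c**2 - c to the basis.

The other S-polynomials (S(f_1,f_2), S(f_2,f_3), S(f_1,h_4), S(f_3,h_4), S(f_1,h_5), S(f_2,h_5), S(f_3,h_5), S(h_4,h_5)) all reduce to 0 modulo the current basis, so we have a Gröbner basis.
Inter-reduce: drop elements whose leading term is divisible by another's, tail-reduce, and make monic.
Reduced Gröbner basis: {b**2 - b - c + 2, b*c - c, c**2 - 2*c, a + 2*c}.
Label its elements g_1 = b**2 - b - c + 2, g_2 = b*c - c, g_3 = c**2 - 2*c, g_4 = a + 2*c.

Reduce p = 2*a*c - c**2 + 2*c + 1 modulo G:
  leading term a*c: subtract (2*c)·g_4 from 2*a*c - c**2 + 2*c + 1 → 2*c + 1
  leading term c: no divisor's leading term divides it; move 2*c to the remainder.
  leading term 1: no divisor's leading term divides it; move 1 to the remainder.
  normal form = 2*c + 1.
The normal form is nonzero, so p ∉ I. Since p minus its normal form lies in I, I + (p) = I + (r) where r = 2*c + 1; decide whether this ideal is the whole ring.
Run Buchberger on G together with r (pairs among the g_i already reduce to 0 since G is a Gröbner basis):
g_1 = b**2 - b - c + 2, LT = b**2.
g_2 = b*c - c, LT = b*c.
g_3 = c**2 - 2*c, LT = c**2.
g_4 = a + 2*c, LT = a.
r = 2*c + 1, LT = c.

S(g_2,r): lcm = b*c. S = 2*b - c.
  leading term b: no divisor's leading term divides it; move 2*b to the remainder.
  leading term c: subtract (2)·r from -c → -2
  leading term 1: no divisor's leading term divides it; move -2 to the remainder.
  remainder 2*b - 2 ≠ 0; add m_6 = 2*b - 2 to the basis.

The other S-polynomials (S(g_1,g_2), S(g_1,g_3), S(g_1,g_4), S(g_1,r), S(g_2,g_3), S(g_2,g_4), S(g_3,g_4), S(g_3,r), S(g_4,r), S(g_1,m_6), S(g_2,m_6), S(g_3,m_6), S(g_4,m_6), S(r,m_6)) all reduce to 0 modulo the current basis, so we have a Gröbner basis.
Inter-reduce: drop elements whose leading term is divisible by another's, tail-reduce, and make monic.
Reduced Gröbner basis: {a - 1, b - 1, c - 2}.
The reduced Gröbner basis of I + (p) is {a - 1, b - 1, c - 2} ≠ {1}, a proper ideal, so the enlarged system stays consistent: p is independent of I, with normal form 2*c + 1.

Ideal membership is decidable via reduction modulo a Gröbner basis.

2*a*c - c**2 + 2*c + 1 is independent of I; its normal form modulo I is 2*c + 1.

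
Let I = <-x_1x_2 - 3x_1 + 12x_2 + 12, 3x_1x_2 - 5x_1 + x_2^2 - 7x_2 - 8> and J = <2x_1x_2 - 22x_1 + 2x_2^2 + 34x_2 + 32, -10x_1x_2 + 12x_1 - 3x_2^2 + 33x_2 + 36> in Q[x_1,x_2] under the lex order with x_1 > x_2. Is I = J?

Two ideals are equal iff their reduced Gröbner bases coincide (the reduced basis is unique for a fixed ordering).
Buchberger on the first generating set:
f_1 = -x_1x_2 - 3x_1 + 12x_2 + 12, LT = x_1x_2.
f_2 = 3x_1x_2 - 5x_1 + x_2^2 - 7x_2 - 8, LT = x_1x_2.

S(f_1,f_2): lcm = x_1x_2. S = 14/3x_1 - 1/3x_2^2 - 29/3x_2 - 28/3.
  leading term x_1: no divisor's leading term divides it; move 14/3x_1 to the remainder.
  leading term x_2^2: no divisor's leading term divides it; move -1/3x_2^2 to the remainder.
  leading term x_2: no divisor's leading term divides it; move -29/3x_2 to the remainder.
  leading term 1: no divisor's leading term divides it; move -28/3 to the remainder.
  remainder 14/3x_1 - 1/3x_2^2 - 29/3x_2 - 28/3 ≠ 0; add g_3 = 14/3x_1 - 1/3x_2^2 - 29/3x_2 - 28/3 to the basis.

S(f_1,g_3): lcm = x_1x_2. S = 3x_1 + 1/14x_2^3 + 29/14x_2^2 - 10x_2 - 12.
  leading term x_1: subtract (9/14)·g_3 from 3x_1 + 1/14x_2^3 + 29/14x_2^2 - 10x_2 - 12 → 1/14x_2^3 + 16/7x_2^2 - 53/14x_2 - 6
  leading term x_2^3: no divisor's leading term divides it; move 1/14x_2^3 to the remainder.
  leading term x_2^2: no divisor's leading term divides it; move 16/7x_2^2 to the remainder.
  leading term x_2: no divisor's leading term divides it; move -53/14x_2 to the remainder.
  leading term 1: no divisor's leading term divides it; move -6 to the remainder.
  remainder 1/14x_2^3 + 16/7x_2^2 - 53/14x_2 - 6 ≠ 0; add g_4 = 1/14x_2^3 + 16/7x_2^2 - 53/14x_2 - 6 to the basis.

The other S-polynomials (S(f_2,g_3), S(f_1,g_4), S(f_2,g_4), S(g_3,g_4)) all reduce to 0 modulo the current basis, so we have a Gröbner basis.
Inter-reduce: drop elements whose leading term is divisible by another's, tail-reduce, and make monic.
Reduced Gröbner basis: {x_1 - 1/14x_2^2 - 29/14x_2 - 2, x_2^3 + 32x_2^2 - 53x_2 - 84}.

Buchberger on the second generating set:
h_1 = 2x_1x_2 - 22x_1 + 2x_2^2 + 34x_2 + 32, LT = x_1x_2.
h_2 = -10x_1x_2 + 12x_1 - 3x_2^2 + 33x_2 + 36, LT = x_1x_2.

S(h_1,h_2): lcm = x_1x_2. S = -49/5x_1 + 7/10x_2^2 + 203/10x_2 + 98/5.
  leading term x_1: no divisor's leading term divides it; move -49/5x_1 to the remainder.
  leading term x_2^2: no divisor's leading term divides it; move 7/10x_2^2 to the remainder.
  leading term x_2: no divisor's leading term divides it; move 203/10x_2 to the remainder.
  leading term 1: no divisor's leading term divides it; move 98/5 to the remainder.
  remainder -49/5x_1 + 7/10x_2^2 + 203/10x_2 + 98/5 ≠ 0; add k_3 = -49/5x_1 + 7/10x_2^2 + 203/10x_2 + 98/5 to the basis.

S(h_1,k_3): lcm = x_1x_2. S = -11x_1 + 1/14x_2^3 + 43/14x_2^2 + 19x_2 + 16.
  leading term x_1: subtract (55/49)·k_3 from -11x_1 + 1/14x_2^3 + 43/14x_2^2 + 19x_2 + 16 → 1/14x_2^3 + 16/7x_2^2 - 53/14x_2 - 6
  leading term x_2^3: no divisor's leading term divides it; move 1/14x_2^3 to the remainder.
  leading term x_2^2: no divisor's leading term divides it; move 16/7x_2^2 to the remainder.
  leading term x_2: no divisor's leading term divides it; move -53/14x_2 to the remainder.
  leading term 1: no divisor's leading term divides it; move -6 to the remainder.
  remainder 1/14x_2^3 + 16/7x_2^2 - 53/14x_2 - 6 ≠ 0; add k_4 = 1/14x_2^3 + 16/7x_2^2 - 53/14x_2 - 6 to the basis.

The other S-polynomials (S(h_2,k_3), S(h_1,k_4), S(h_2,k_4), S(k_3,k_4)) all reduce to 0 modulo the current basis, so we have a Gröbner basis.
Inter-reduce: drop elements whose leading term is divisible by another's, tail-reduce, and make monic.
Reduced Gröbner basis: {x_1 - 1/14x_2^2 - 29/14x_2 - 2, x_2^3 + 32x_2^2 - 53x_2 - 84}.

The two bases agree; hence the ideals are identical.
The choice of monomial ordering does not affect the verdict — as long as both bases are computed under the same ordering, their equality decides ideal equality.

Yes, the ideals are equal.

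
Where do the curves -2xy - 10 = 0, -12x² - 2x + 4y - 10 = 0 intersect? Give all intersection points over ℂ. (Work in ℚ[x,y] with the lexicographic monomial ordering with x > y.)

{(-1, 5), (5/12 - sqrt(215)*I/12, -5/4 - sqrt(215)*I/4), (5/12 + sqrt(215)*I/12, -5/4 + sqrt(215)*I/4)}

Compute a lex Gröbner basis by Buchberger's algorithm.
f_1 = -2xy - 10, LT = xy.
f_2 = -12x² - 2x + 4y - 10, LT = x².

S(f_1,f_2): lcm = x²y. S = -⅙xy + 5x + ⅓y² - ⅚y.
  leading term xy: subtract (1/12)·f_1 from -⅙xy + 5x + ⅓y² - ⅚y → 5x + ⅓y² - ⅚y + ⅚
  leading term x: no divisor's leading term divides it; move 5x to the remainder.
  leading term y²: no divisor's leading term divides it; move ⅓y² to the remainder.
  leading term y: no divisor's leading term divides it; move -⅚y to the remainder.
  leading term 1: no divisor's leading term divides it; move ⅚ to the remainder.
  remainder 5x + ⅓y² - ⅚y + ⅚ ≠ 0; add h_3 = 5x + ⅓y² - ⅚y + ⅚ to the basis.

S(f_1,h_3): lcm = xy. S = -1/15y³ + ⅙y² - ⅙y + 5.
  leading term y³: no divisor's leading term divides it; move -1/15y³ to the remainder.
  leading term y²: no divisor's leading term divides it; move ⅙y² to the remainder.
  leading term y: no divisor's leading term divides it; move -⅙y to the remainder.
  leading term 1: no divisor's leading term divides it; move 5 to the remainder.
  remainder -1/15y³ + ⅙y² - ⅙y + 5 ≠ 0; add h_4 = -1/15y³ + ⅙y² - ⅙y + 5 to the basis.

The other S-polynomials (S(f_2,h_3), S(f_1,h_4), S(f_2,h_4), S(h_3,h_4)) all reduce to 0 modulo the current basis, so we have a Gröbner basis.
Inter-reduce: drop elements whose leading term is divisible by another's, tail-reduce, and make monic.
Reduced Gröbner basis: {x + 1/15y² - ⅙y + ⅙, y³ - 5/2y² + 5/2y - 75}.

A lex Gröbner basis eliminates variables successively. Here y³ - 5/2y² + 5/2y - 75 depends only on y, with roots {5, -5/4 - sqrt(215)*I/4, -5/4 + sqrt(215)*I/4}; lifting each root through the earlier basis elements recovers the full solutions.
  y = 5: the earlier basis element becomes x + 1 = 0, giving x = -1 — point (-1, 5).
  y = -5/4 - sqrt(215)*I/4: the earlier basis element becomes x - 5/12 + sqrt(215)*I/12 = 0, giving x = 5/12 - sqrt(215)*I/12 — point (5/12 - sqrt(215)*I/12, -5/4 - sqrt(215)*I/4).
  y = -5/4 + sqrt(215)*I/4: the earlier basis element becomes x - 5/12 - sqrt(215)*I/12 = 0, giving x = 5/12 + sqrt(215)*I/12 — point (5/12 + sqrt(215)*I/12, -5/4 + sqrt(215)*I/4).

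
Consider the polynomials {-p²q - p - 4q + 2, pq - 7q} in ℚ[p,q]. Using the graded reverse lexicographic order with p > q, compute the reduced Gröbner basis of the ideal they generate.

G = {q² + 5/53q, p + 53q - 2}

f_1 = -p²q - p - 4q + 2, LT = p²q.
f_2 = pq - 7q, LT = pq.

S(f_1,f_2): lcm = p²q. S = 7pq + p + 4q - 2.
  reduce S modulo (f_1, f_2):
  remainder p + 53q - 2 ≠ 0; add g_3 = p + 53q - 2 to the basis.

S(f_1,g_3): lcm = p²q. S = -53pq² + 2pq + p + 4q - 2.
  reduce S modulo (f_1, f_2, g_3):
  remainder -371q² - 35q ≠ 0; add g_4 = -371q² - 35q to the basis.

The other S-polynomials (S(f_2,g_3), S(f_1,g_4), S(f_2,g_4), S(g_3,g_4)) all reduce to 0 modulo the current basis, so we have a Gröbner basis.
Inter-reduce: drop elements whose leading term is divisible by another's, tail-reduce, and make monic.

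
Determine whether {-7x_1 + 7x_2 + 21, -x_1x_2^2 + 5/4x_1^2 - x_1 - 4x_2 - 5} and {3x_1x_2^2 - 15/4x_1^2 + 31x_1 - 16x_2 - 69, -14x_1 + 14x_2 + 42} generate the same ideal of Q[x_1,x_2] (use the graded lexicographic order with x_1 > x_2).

Equality of ideals is decidable: compute both reduced Gröbner bases (unique for the ordering) and check whether they agree.
Buchberger on the first generating set:
f_1 = -7x_1 + 7x_2 + 21, LT = x_1.
f_2 = -x_1x_2^2 + 5/4x_1^2 - x_1 - 4x_2 - 5, LT = x_1x_2^2.

S(f_1,f_2): lcm = x_1x_2^2. S = -x_2^3 + 5/4x_1^2 - 3x_2^2 - x_1 - 4x_2 - 5.
  leading term x_2^3: no divisor's leading term divides it; move -x_2^3 to the remainder.
  leading term x_1^2: subtract (-5/28x_1)·f_1 from 5/4x_1^2 - 3x_2^2 - x_1 - 4x_2 - 5 → 5/4x_1x_2 - 3x_2^2 + 11/4x_1 - 4x_2 - 5
  leading term x_1x_2: subtract (-5/28x_2)·f_1 from 5/4x_1x_2 - 3x_2^2 + 11/4x_1 - 4x_2 - 5 → -7/4x_2^2 + 11/4x_1 - 1/4x_2 - 5
  leading term x_2^2: no divisor's leading term divides it; move -7/4x_2^2 to the remainder.
  leading term x_1: subtract (-11/28)·f_1 from 11/4x_1 - 1/4x_2 - 5 → 5/2x_2 + 13/4
  leading term x_2: no divisor's leading term divides it; move 5/2x_2 to the remainder.
  leading term 1: no divisor's leading term divides it; move 13/4 to the remainder.
  remainder -x_2^3 - 7/4x_2^2 + 5/2x_2 + 13/4 ≠ 0; add g_3 = -x_2^3 - 7/4x_2^2 + 5/2x_2 + 13/4 to the basis.

The other S-polynomials (S(f_1,g_3), S(f_2,g_3)) all reduce to 0 modulo the current basis, so we have a Gröbner basis.
Inter-reduce: drop elements whose leading term is divisible by another's, tail-reduce, and make monic.
Reduced Gröbner basis: {x_2^3 + 7/4x_2^2 - 5/2x_2 - 13/4, x_1 - x_2 - 3}.

Buchberger on the second generating set:
h_1 = 3x_1x_2^2 - 15/4x_1^2 + 31x_1 - 16x_2 - 69, LT = x_1x_2^2.
h_2 = -14x_1 + 14x_2 + 42, LT = x_1.

S(h_1,h_2): lcm = x_1x_2^2. S = x_2^3 - 5/4x_1^2 + 3x_2^2 + 31/3x_1 - 16/3x_2 - 23.
  leading term x_2^3: no divisor's leading term divides it; move x_2^3 to the remainder.
  leading term x_1^2: subtract (5/56x_1)·h_2 from -5/4x_1^2 + 3x_2^2 + 31/3x_1 - 16/3x_2 - 23 → -5/4x_1x_2 + 3x_2^2 + 79/12x_1 - 16/3x_2 - 23
  leading term x_1x_2: subtract (5/56x_2)·h_2 from -5/4x_1x_2 + 3x_2^2 + 79/12x_1 - 16/3x_2 - 23 → 7/4x_2^2 + 79/12x_1 - 109/12x_2 - 23
  leading term x_2^2: no divisor's leading term divides it; move 7/4x_2^2 to the remainder.
  leading term x_1: subtract (-79/168)·h_2 from 79/12x_1 - 109/12x_2 - 23 → -5/2x_2 - 13/4
  leading term x_2: no divisor's leading term divides it; move -5/2x_2 to the remainder.
  leading term 1: no divisor's leading term divides it; move -13/4 to the remainder.
  remainder x_2^3 + 7/4x_2^2 - 5/2x_2 - 13/4 ≠ 0; add k_3 = x_2^3 + 7/4x_2^2 - 5/2x_2 - 13/4 to the basis.

The other S-polynomials (S(h_1,k_3), S(h_2,k_3)) all reduce to 0 modulo the current basis, so we have a Gröbner basis.
Inter-reduce: drop elements whose leading term is divisible by another's, tail-reduce, and make monic.
Reduced Gröbner basis: {x_2^3 + 7/4x_2^2 - 5/2x_2 - 13/4, x_1 - x_2 - 3}.

These coincide, so the ideals are equal.

Yes, the ideals are equal.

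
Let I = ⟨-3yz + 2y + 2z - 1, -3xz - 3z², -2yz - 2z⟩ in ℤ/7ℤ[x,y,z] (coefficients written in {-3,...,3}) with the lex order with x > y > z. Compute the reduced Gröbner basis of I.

Buchberger's algorithm terminates because the ascending chain of leading-term ideals stabilizes.

f_1 = -3yz + 2y + 2z - 1, LT = yz.
f_2 = -3xz - 3z², LT = xz.
f_3 = -2yz - 2z, LT = yz.

S(f_1,f_2): lcm = xyz. S = -3xy - 3xz - 2x - yz².
  leading term xy: no divisor's leading term divides it; move -3xy to the remainder.
  leading term xz: subtract (1)·f_2 from -3xz - 2x - yz² → -2x - yz² + 3z²
  leading term x: no divisor's leading term divides it; move -2x to the remainder.
  leading term yz²: subtract (-2z)·f_1 from -yz² + 3z² → -3yz - 2z
  leading term yz: subtract (1)·f_1 from -3yz - 2z → -2y + 3z + 1
  leading term y: no divisor's leading term divides it; move -2y to the remainder.
  leading term z: no divisor's leading term divides it; move 3z to the remainder.
  leading term 1: no divisor's leading term divides it; move 1 to the remainder.
  remainder -3xy - 2x - 2y + 3z + 1 ≠ 0; add g_4 = -3xy - 2x - 2y + 3z + 1 to the basis.

S(f_1,f_3): lcm = yz. S = -3y + 3z - 2.
  leading term y: no divisor's leading term divides it; move -3y to the remainder.
  leading term z: no divisor's leading term divides it; move 3z to the remainder.
  leading term 1: no divisor's leading term divides it; move -2 to the remainder.
  remainder -3y + 3z - 2 ≠ 0; add g_5 = -3y + 3z - 2 to the basis.

S(f_2,f_3): lcm = xyz. S = -xz + yz².
  leading term xz: subtract (-2)·f_2 from -xz + yz² → yz² + z²
  leading term yz²: subtract (2z)·f_1 from yz² + z² → 3yz - 3z² + 2z
  leading term yz: subtract (-1)·f_1 from 3yz - 3z² + 2z → 2y - 3z² - 3z - 1
  leading term y: subtract (-3)·g_5 from 2y - 3z² - 3z - 1 → -3z² - z
  leading term z²: no divisor's leading term divides it; move -3z² to the remainder.
  leading term z: no divisor's leading term divides it; move -z to the remainder.
  remainder -3z² - z ≠ 0; add g_6 = -3z² - z to the basis.

S(f_1,g_4): lcm = xyz. S = -3xy + xz - 2x - 3yz + z² - 2z.
  leading term xy: subtract (1)·g_4 from -3xy + xz - 2x - 3yz + z² - 2z → xz - 3yz + 2y + z² + 2z - 1
  leading term xz: subtract (2)·f_2 from xz - 3yz + 2y + z² + 2z - 1 → -3yz + 2y + 2z - 1
  leading term yz: subtract (1)·f_1 from -3yz + 2y + 2z - 1 → 0
  remainder 0.

S(f_2,g_4): lcm = xyz. S = -3xz + yz² - 3yz + z² - 2z.
  leading term xz: subtract (1)·f_2 from -3xz + yz² - 3yz + z² - 2z → yz² - 3yz - 3z² - 2z
  leading term yz²: subtract (2z)·f_1 from yz² - 3yz - 3z² - 2z → 0
  remainder 0.

S(f_3,g_4): lcm = xyz. S = -2xz - 3yz + z² - 2z.
  leading term xz: subtract (3)·f_2 from -2xz - 3yz + z² - 2z → -3yz + 3z² - 2z
  leading term yz: subtract (1)·f_1 from -3yz + 3z² - 2z → -2y + 3z² + 3z + 1
  leading term y: subtract (3)·g_5 from -2y + 3z² + 3z + 1 → 3z² + z
  leading term z²: subtract (-1)·g_6 from 3z² + z → 0
  remainder 0.

S(f_1,g_5): lcm = yz. S = -3y + z² + z - 2.
  leading term y: subtract (1)·g_5 from -3y + z² + z - 2 → z² - 2z
  leading term z²: subtract (2)·g_6 from z² - 2z → 0
  remainder 0.

S(f_2,g_5): leading monomials are coprime, so the S-polynomial reduces to 0 (Buchberger's first criterion).
S(f_3,g_5): lcm = yz. S = z² - 2z.
  leading term z²: subtract (2)·g_6 from z² - 2z → 0
  remainder 0.

S(g_4,g_5): lcm = xy. S = xz + 3y - z + 2.
  leading term xz: subtract (2)·f_2 from xz + 3y - z + 2 → 3y - z² - z + 2
  leading term y: subtract (-1)·g_5 from 3y - z² - z + 2 → -z² + 2z
  leading term z²: subtract (-2)·g_6 from -z² + 2z → 0
  remainder 0.

S(f_1,g_6): lcm = yz². S = -yz - 3z² - 2z.
  leading term yz: subtract (-2)·f_1 from -yz - 3z² - 2z → -3y - 3z² + 2z - 2
  leading term y: subtract (1)·g_5 from -3y - 3z² + 2z - 2 → -3z² - z
  leading term z²: subtract (1)·g_6 from -3z² - z → 0
  remainder 0.

S(f_2,g_6): lcm = xz². S = 2xz + z³.
  leading term xz: subtract (-3)·f_2 from 2xz + z³ → z³ - 2z²
  leading term z³: subtract (2z)·g_6 from z³ - 2z² → 0
  remainder 0.

S(f_3,g_6): lcm = yz². S = 2yz + z².
  leading term yz: subtract (-3)·f_1 from 2yz + z² → -y + z² - z - 3
  leading term y: subtract (-2)·g_5 from -y + z² - z - 3 → z² - 2z
  leading term z²: subtract (2)·g_6 from z² - 2z → 0
  remainder 0.

S(g_4,g_6): leading monomials are coprime, so the S-polynomial reduces to 0 (Buchberger's first criterion).
S(g_5,g_6): leading monomials are coprime, so the S-polynomial reduces to 0 (Buchberger's first criterion).
Every S-polynomial of the final basis reduces to 0, so we have a Gröbner basis.
Inter-reduce: drop elements whose leading term is divisible by another's, tail-reduce, and make monic.

G = {xz + 2z, y - z + 3, z² - 2z}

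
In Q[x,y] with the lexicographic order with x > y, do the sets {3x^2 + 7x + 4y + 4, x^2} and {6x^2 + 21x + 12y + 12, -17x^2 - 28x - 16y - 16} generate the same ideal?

Two ideals are equal iff their reduced Gröbner bases coincide (the reduced basis is unique for a fixed ordering).
Buchberger on the first generating set:
f_1 = 3x^2 + 7x + 4y + 4, LT = x^2.
f_2 = x^2, LT = x^2.

S(f_1,f_2): lcm = x^2. S = 7/3x + 4/3y + 4/3.
  leading term x: no divisor's leading term divides it; move 7/3x to the remainder.
  leading term y: no divisor's leading term divides it; move 4/3y to the remainder.
  leading term 1: no divisor's leading term divides it; move 4/3 to the remainder.
  remainder 7/3x + 4/3y + 4/3 ≠ 0; add g_3 = 7/3x + 4/3y + 4/3 to the basis.

S(f_1,g_3): lcm = x^2. S = -4/7xy + 37/21x + 4/3y + 4/3.
  leading term xy: subtract (-12/49y)·g_3 from -4/7xy + 37/21x + 4/3y + 4/3 → 37/21x + 16/49y^2 + 244/147y + 4/3
  leading term x: subtract (37/49)·g_3 from 37/21x + 16/49y^2 + 244/147y + 4/3 → 16/49y^2 + 32/49y + 16/49
  leading term y^2: no divisor's leading term divides it; move 16/49y^2 to the remainder.
  leading term y: no divisor's leading term divides it; move 32/49y to the remainder.
  leading term 1: no divisor's leading term divides it; move 16/49 to the remainder.
  remainder 16/49y^2 + 32/49y + 16/49 ≠ 0; add g_4 = 16/49y^2 + 32/49y + 16/49 to the basis.

S(f_2,g_3): lcm = x^2. S = -4/7xy - 4/7x.
  leading term xy: subtract (-12/49y)·g_3 from -4/7xy - 4/7x → -4/7x + 16/49y^2 + 16/49y
  leading term x: subtract (-12/49)·g_3 from -4/7x + 16/49y^2 + 16/49y → 16/49y^2 + 32/49y + 16/49
  leading term y^2: subtract (1)·g_4 from 16/49y^2 + 32/49y + 16/49 → 0
  remainder 0.

S(f_1,g_4): leading monomials are coprime, so the S-polynomial reduces to 0 (Buchberger's first criterion).
S(f_2,g_4): leading monomials are coprime, so the S-polynomial reduces to 0 (Buchberger's first criterion).
S(g_3,g_4): leading monomials are coprime, so the S-polynomial reduces to 0 (Buchberger's first criterion).
Every S-polynomial of the final basis reduces to 0, so we have a Gröbner basis.
Inter-reduce: drop elements whose leading term is divisible by another's, tail-reduce, and make monic.
Reduced Gröbner basis: {x + 4/7y + 4/7, y^2 + 2y + 1}.

Buchberger on the second generating set:
h_1 = 6x^2 + 21x + 12y + 12, LT = x^2.
h_2 = -17x^2 - 28x - 16y - 16, LT = x^2.

S(h_1,h_2): lcm = x^2. S = 63/34x + 18/17y + 18/17.
  leading term x: no divisor's leading term divides it; move 63/34x to the remainder.
  leading term y: no divisor's leading term divides it; move 18/17y to the remainder.
  leading term 1: no divisor's leading term divides it; move 18/17 to the remainder.
  remainder 63/34x + 18/17y + 18/17 ≠ 0; add k_3 = 63/34x + 18/17y + 18/17 to the basis.

S(h_1,k_3): lcm = x^2. S = -4/7xy + 41/14x + 2y + 2.
  leading term xy: subtract (-136/441y)·k_3 from -4/7xy + 41/14x + 2y + 2 → 41/14x + 16/49y^2 + 114/49y + 2
  leading term x: subtract (697/441)·k_3 from 41/14x + 16/49y^2 + 114/49y + 2 → 16/49y^2 + 32/49y + 16/49
  leading term y^2: no divisor's leading term divides it; move 16/49y^2 to the remainder.
  leading term y: no divisor's leading term divides it; move 32/49y to the remainder.
  leading term 1: no divisor's leading term divides it; move 16/49 to the remainder.
  remainder 16/49y^2 + 32/49y + 16/49 ≠ 0; add k_4 = 16/49y^2 + 32/49y + 16/49 to the basis.

S(h_2,k_3): lcm = x^2. S = -4/7xy + 128/119x + 16/17y + 16/17.
  leading term xy: subtract (-136/441y)·k_3 from -4/7xy + 128/119x + 16/17y + 16/17 → 128/119x + 16/49y^2 + 1056/833y + 16/17
  leading term x: subtract (256/441)·k_3 from 128/119x + 16/49y^2 + 1056/833y + 16/17 → 16/49y^2 + 32/49y + 16/49
  leading term y^2: subtract (1)·k_4 from 16/49y^2 + 32/49y + 16/49 → 0
  remainder 0.

S(h_1,k_4): leading monomials are coprime, so the S-polynomial reduces to 0 (Buchberger's first criterion).
S(h_2,k_4): leading monomials are coprime, so the S-polynomial reduces to 0 (Buchberger's first criterion).
S(k_3,k_4): leading monomials are coprime, so the S-polynomial reduces to 0 (Buchberger's first criterion).
Every S-polynomial of the final basis reduces to 0, so we have a Gröbner basis.
Inter-reduce: drop elements whose leading term is divisible by another's, tail-reduce, and make monic.
Reduced Gröbner basis: {x + 4/7y + 4/7, y^2 + 2y + 1}.

Same reduced basis, so the two generating sets span the same ideal.

Yes, the ideals are equal.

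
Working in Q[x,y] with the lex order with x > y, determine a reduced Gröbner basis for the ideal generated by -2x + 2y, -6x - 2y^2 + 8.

f_1 = -2x + 2y, LT = x.
f_2 = -6x - 2y^2 + 8, LT = x.

S(f_1,f_2): lcm = x. S = -1/3y^2 - y + 4/3.
  leading term y^2: no divisor's leading term divides it; move -1/3y^2 to the remainder.
  leading term y: no divisor's leading term divides it; move -y to the remainder.
  leading term 1: no divisor's leading term divides it; move 4/3 to the remainder.
  remainder -1/3y^2 - y + 4/3 ≠ 0; add g_3 = -1/3y^2 - y + 4/3 to the basis.

The other S-polynomials (S(f_1,g_3), S(f_2,g_3)) all reduce to 0 modulo the current basis, so we have a Gröbner basis.
Inter-reduce: drop elements whose leading term is divisible by another's, tail-reduce, and make monic.

G = {x - y, y^2 + 3y - 4}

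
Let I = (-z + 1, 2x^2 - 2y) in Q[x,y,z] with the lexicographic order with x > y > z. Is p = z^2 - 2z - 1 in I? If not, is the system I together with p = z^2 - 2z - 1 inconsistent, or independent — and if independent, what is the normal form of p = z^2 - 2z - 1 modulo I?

Adjoining z^2 - 2z - 1 makes the ideal the whole ring: the system is inconsistent.

First compute the reduced Gröbner basis of I by Buchberger's algorithm.
f_1 = -z + 1, LT = z.
f_2 = 2x^2 - 2y, LT = x^2.

The S-polynomials (S(f_1,f_2)) all reduce to 0 modulo the current basis, so we have a Gröbner basis.
Inter-reduce: drop elements whose leading term is divisible by another's, tail-reduce, and make monic.
Reduced Gröbner basis: {x^2 - y, z - 1}.
Label its elements g_1 = x^2 - y, g_2 = z - 1.

Reduce p = z^2 - 2z - 1 modulo G:
  leading term z^2: subtract (z)·g_2 from z^2 - 2z - 1 → -z - 1
  leading term z: subtract (-1)·g_2 from -z - 1 → -2
  leading term 1: no divisor's leading term divides it; move -2 to the remainder.
  normal form = -2.
The normal form is nonzero, so p ∉ I. Since p minus its normal form lies in I, I + (p) = I + (r) where r = -2; decide whether this ideal is the whole ring.
Here r = -2 is a nonzero constant, hence a unit: 1 ∈ I + (p), the Gröbner basis of I + (p) is {1}, and the enlarged system has no common solution — adjoining p is inconsistent.

Ideal membership is decidable via reduction modulo a Gröbner basis.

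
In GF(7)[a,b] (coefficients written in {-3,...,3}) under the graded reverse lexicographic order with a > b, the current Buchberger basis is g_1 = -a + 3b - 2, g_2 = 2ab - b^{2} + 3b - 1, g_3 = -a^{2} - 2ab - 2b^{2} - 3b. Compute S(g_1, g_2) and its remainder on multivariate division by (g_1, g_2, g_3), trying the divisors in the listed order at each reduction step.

S(g_1, g_2) = b^{2} - 3b - 3; remainder on division = b^{2} - 3b - 3.

lcm(LM(g_1), LM(g_2)) = ab.
S = (lcm/LT(g_1))·g_1 − (lcm/LT(g_2))·g_2 = b^{2} - 3b - 3.
Reduce S modulo (g_1, g_2, g_3) in that order:
  leading term b^{2}: no divisor's leading term divides it; move b^{2} to the remainder.
  leading term b: no divisor's leading term divides it; move -3b to the remainder.
  leading term 1: no divisor's leading term divides it; move -3 to the remainder.
The remainder b^{2} - 3b - 3 is nonzero, so it would be added as the next basis element.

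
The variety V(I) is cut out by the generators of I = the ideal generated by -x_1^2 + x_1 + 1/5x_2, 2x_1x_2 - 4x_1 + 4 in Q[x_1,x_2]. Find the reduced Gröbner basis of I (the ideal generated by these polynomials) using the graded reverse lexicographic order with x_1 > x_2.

G = {x_1^2 - x_1 - 1/5x_2, x_1x_2 - 2x_1 + 2, x_2^2 + 10x_1 - 2x_2 - 10}

f_1 = -x_1^2 + x_1 + 1/5x_2, LT = x_1^2.
f_2 = 2x_1x_2 - 4x_1 + 4, LT = x_1x_2.

S(f_1,f_2): lcm = x_1^2x_2. S = 2x_1^2 - x_1x_2 - 1/5x_2^2 - 2x_1.
  leading term x_1^2: subtract (-2)·f_1 from 2x_1^2 - x_1x_2 - 1/5x_2^2 - 2x_1 → -x_1x_2 - 1/5x_2^2 + 2/5x_2
  leading term x_1x_2: subtract (-1/2)·f_2 from -x_1x_2 - 1/5x_2^2 + 2/5x_2 → -1/5x_2^2 - 2x_1 + 2/5x_2 + 2
  leading term x_2^2: no divisor's leading term divides it; move -1/5x_2^2 to the remainder.
  leading term x_1: no divisor's leading term divides it; move -2x_1 to the remainder.
  leading term x_2: no divisor's leading term divides it; move 2/5x_2 to the remainder.
  leading term 1: no divisor's leading term divides it; move 2 to the remainder.
  remainder -1/5x_2^2 - 2x_1 + 2/5x_2 + 2 ≠ 0; add g_3 = -1/5x_2^2 - 2x_1 + 2/5x_2 + 2 to the basis.

The other S-polynomials (S(f_1,g_3), S(f_2,g_3)) all reduce to 0 modulo the current basis, so we have a Gröbner basis.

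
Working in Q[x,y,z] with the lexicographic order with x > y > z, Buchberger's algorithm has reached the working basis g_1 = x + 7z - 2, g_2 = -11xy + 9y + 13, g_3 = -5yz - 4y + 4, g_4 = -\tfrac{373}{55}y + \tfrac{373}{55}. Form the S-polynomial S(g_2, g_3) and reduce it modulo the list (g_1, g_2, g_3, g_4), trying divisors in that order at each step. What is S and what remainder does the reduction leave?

S(g_2, g_3) = -\tfrac{4}{5}xy + \tfrac{4}{5}x - \tfrac{9}{11}yz - \tfrac{13}{11}z; remainder on division = -\tfrac{373}{55}z.

lcm(LM(g_2), LM(g_3)) = xyz.
S = (lcm/LT(g_2))·g_2 − (lcm/LT(g_3))·g_3 = -\tfrac{4}{5}xy + \tfrac{4}{5}x - \tfrac{9}{11}yz - \tfrac{13}{11}z.
Reduce S modulo (g_1, g_2, g_3, g_4) in that order:
  leading term xy: subtract (-\tfrac{4}{5}y)·g_1 from -\tfrac{4}{5}xy + \tfrac{4}{5}x - \tfrac{9}{11}yz - \tfrac{13}{11}z → \tfrac{4}{5}x + \tfrac{263}{55}yz - \tfrac{8}{5}y - \tfrac{13}{11}z
  leading term x: subtract (\tfrac{4}{5})·g_1 from \tfrac{4}{5}x + \tfrac{263}{55}yz - \tfrac{8}{5}y - \tfrac{13}{11}z → \tfrac{263}{55}yz - \tfrac{8}{5}y - \tfrac{373}{55}z + \tfrac{8}{5}
  leading term yz: subtract (-\tfrac{263}{275})·g_3 from \tfrac{263}{55}yz - \tfrac{8}{5}y - \tfrac{373}{55}z + \tfrac{8}{5} → -\tfrac{1492}{275}y - \tfrac{373}{55}z + \tfrac{1492}{275}
  leading term y: subtract (\tfrac{4}{5})·g_4 from -\tfrac{1492}{275}y - \tfrac{373}{55}z + \tfrac{1492}{275} → -\tfrac{373}{55}z
  leading term z: no divisor's leading term divides it; move -\tfrac{373}{55}z to the remainder.
The remainder -\tfrac{373}{55}z is nonzero, so it would be added as the next basis element.
This is the inner loop of Buchberger's algorithm — each nonzero remainder becomes a new basis element.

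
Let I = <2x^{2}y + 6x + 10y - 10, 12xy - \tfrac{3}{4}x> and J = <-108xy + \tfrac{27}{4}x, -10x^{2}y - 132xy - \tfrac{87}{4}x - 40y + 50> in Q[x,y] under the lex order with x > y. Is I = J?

Since reduced Gröbner bases are canonical representatives of ideals under a given ordering, it suffices to compute and compare them.
Buchberger on the first generating set:
f_1 = 2x^{2}y + 6x + 10y - 10, LT = x^{2}y.
f_2 = 12xy - \tfrac{3}{4}x, LT = xy.

S(f_1,f_2): lcm = x^{2}y. S = \tfrac{1}{16}x^{2} + 3x + 5y - 5.
  leading term x^{2}: no divisor's leading term divides it; move \tfrac{1}{16}x^{2} to the remainder.
  leading term x: no divisor's leading term divides it; move 3x to the remainder.
  leading term y: no divisor's leading term divides it; move 5y to the remainder.
  leading term 1: no divisor's leading term divides it; move -5 to the remainder.
  remainder \tfrac{1}{16}x^{2} + 3x + 5y - 5 ≠ 0; add g_3 = \tfrac{1}{16}x^{2} + 3x + 5y - 5 to the basis.

S(f_1,g_3): lcm = x^{2}y. S = -48xy + 3x - 80y^{2} + 85y - 5.
  leading term xy: subtract (-4)·f_2 from -48xy + 3x - 80y^{2} + 85y - 5 → -80y^{2} + 85y - 5
  leading term y^{2}: no divisor's leading term divides it; move -80y^{2} to the remainder.
  leading term y: no divisor's leading term divides it; move 85y to the remainder.
  leading term 1: no divisor's leading term divides it; move -5 to the remainder.
  remainder -80y^{2} + 85y - 5 ≠ 0; add g_4 = -80y^{2} + 85y - 5 to the basis.

The other S-polynomials (S(f_2,g_3), S(f_1,g_4), S(f_2,g_4), S(g_3,g_4)) all reduce to 0 modulo the current basis, so we have a Gröbner basis.
Inter-reduce: drop elements whose leading term is divisible by another's, tail-reduce, and make monic.
Reduced Gröbner basis: {x^{2} + 48x + 80y - 80, xy - \tfrac{1}{16}x, y^{2} - \tfrac{17}{16}y + \tfrac{1}{16}}.

Buchberger on the second generating set:
h_1 = -108xy + \tfrac{27}{4}x, LT = xy.
h_2 = -10x^{2}y - 132xy - \tfrac{87}{4}x - 40y + 50, LT = x^{2}y.

S(h_1,h_2): lcm = x^{2}y. S = -\tfrac{1}{16}x^{2} - \tfrac{66}{5}xy - \tfrac{87}{40}x - 4y + 5.
  leading term x^{2}: no divisor's leading term divides it; move -\tfrac{1}{16}x^{2} to the remainder.
  leading term xy: subtract (\tfrac{11}{90})·h_1 from -\tfrac{66}{5}xy - \tfrac{87}{40}x - 4y + 5 → -3x - 4y + 5
  leading term x: no divisor's leading term divides it; move -3x to the remainder.
  leading term y: no divisor's leading term divides it; move -4y to the remainder.
  leading term 1: no divisor's leading term divides it; move 5 to the remainder.
  remainder -\tfrac{1}{16}x^{2} - 3x - 4y + 5 ≠ 0; add k_3 = -\tfrac{1}{16}x^{2} - 3x - 4y + 5 to the basis.

S(h_1,k_3): lcm = x^{2}y. S = -\tfrac{1}{16}x^{2} - 48xy - 64y^{2} + 80y.
  leading term x^{2}: subtract (1)·k_3 from -\tfrac{1}{16}x^{2} - 48xy - 64y^{2} + 80y → -48xy + 3x - 64y^{2} + 84y - 5
  leading term xy: subtract (\tfrac{4}{9})·h_1 from -48xy + 3x - 64y^{2} + 84y - 5 → -64y^{2} + 84y - 5
  leading term y^{2}: no divisor's leading term divides it; move -64y^{2} to the remainder.
  leading term y: no divisor's leading term divides it; move 84y to the remainder.
  leading term 1: no divisor's leading term divides it; move -5 to the remainder.
  remainder -64y^{2} + 84y - 5 ≠ 0; add k_4 = -64y^{2} + 84y - 5 to the basis.

The other S-polynomials (S(h_2,k_3), S(h_1,k_4), S(h_2,k_4), S(k_3,k_4)) all reduce to 0 modulo the current basis, so we have a Gröbner basis.
Inter-reduce: drop elements whose leading term is divisible by another's, tail-reduce, and make monic.
Reduced Gröbner basis: {x^{2} + 48x + 64y - 80, xy - \tfrac{1}{16}x, y^{2} - \tfrac{21}{16}y + \tfrac{5}{64}}.

Since the reduced bases disagree, the two ideals are not the same.
The choice of monomial ordering does not affect the verdict — as long as both bases are computed under the same ordering, their equality decides ideal equality.

No, the ideals differ.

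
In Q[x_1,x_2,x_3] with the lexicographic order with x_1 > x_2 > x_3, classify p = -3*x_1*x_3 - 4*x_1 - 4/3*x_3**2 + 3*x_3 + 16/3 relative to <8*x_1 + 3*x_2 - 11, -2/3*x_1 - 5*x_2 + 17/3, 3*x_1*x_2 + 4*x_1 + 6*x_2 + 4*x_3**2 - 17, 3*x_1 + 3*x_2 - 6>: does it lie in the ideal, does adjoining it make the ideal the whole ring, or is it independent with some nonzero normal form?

First compute the reduced Gröbner basis of I by Buchberger's algorithm.
f_1 = 8*x_1 + 3*x_2 - 11, LT = x_1.
f_2 = -2/3*x_1 - 5*x_2 + 17/3, LT = x_1.
f_3 = 3*x_1*x_2 + 4*x_1 + 6*x_2 + 4*x_3**2 - 17, LT = x_1*x_2.
f_4 = 3*x_1 + 3*x_2 - 6, LT = x_1.

S(f_1,f_2): lcm = x_1. S = -57/8*x_2 + 57/8.
  reduce S modulo (f_1, f_2, f_3, f_4):
  remainder -57/8*x_2 + 57/8 ≠ 0; add h_5 = -57/8*x_2 + 57/8 to the basis.

S(f_1,f_3): lcm = x_1*x_2. S = -4/3*x_1 + 3/8*x_2**2 - 27/8*x_2 - 4/3*x_3**2 + 17/3.
  reduce S modulo (f_1, f_2, f_3, f_4, h_5):
  remainder -4/3*x_3**2 + 4/3 ≠ 0; add h_6 = -4/3*x_3**2 + 4/3 to the basis.

The other S-polynomials (S(f_1,f_4), S(f_2,f_3), S(f_2,f_4), S(f_3,f_4), S(f_1,h_5), S(f_2,h_5), S(f_3,h_5), S(f_4,h_5), S(f_1,h_6), S(f_2,h_6), S(f_3,h_6), S(f_4,h_6), S(h_5,h_6)) all reduce to 0 modulo the current basis, so we have a Gröbner basis.
Inter-reduce: drop elements whose leading term is divisible by another's, tail-reduce, and make monic.
Reduced Gröbner basis: {x_1 - 1, x_2 - 1, x_3**2 - 1}.
Label its elements g_1 = x_1 - 1, g_2 = x_2 - 1, g_3 = x_3**2 - 1.

Reduce p = -3*x_1*x_3 - 4*x_1 - 4/3*x_3**2 + 3*x_3 + 16/3 modulo G:
  leading term x_1*x_3: subtract (-3*x_3)·g_1 from -3*x_1*x_3 - 4*x_1 - 4/3*x_3**2 + 3*x_3 + 16/3 → -4*x_1 - 4/3*x_3**2 + 16/3
  leading term x_1: subtract (-4)·g_1 from -4*x_1 - 4/3*x_3**2 + 16/3 → -4/3*x_3**2 + 4/3
  leading term x_3**2: subtract (-4/3)·g_3 from -4/3*x_3**2 + 4/3 → 0
  normal form = 0.
Since the normal form is 0, p ∈ I.

-3*x_1*x_3 - 4*x_1 - 4/3*x_3**2 + 3*x_3 + 16/3 lies in I (it reduces to 0).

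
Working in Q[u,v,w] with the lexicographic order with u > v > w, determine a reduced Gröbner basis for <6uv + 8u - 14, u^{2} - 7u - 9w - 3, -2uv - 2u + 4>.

G = {u - 1, v - 1, w + 1}

The reduced Gröbner basis is the canonical form of the ideal for this ordering.

f_1 = 6uv + 8u - 14, LT = uv.
f_2 = u^{2} - 7u - 9w - 3, LT = u^{2}.
f_3 = -2uv - 2u + 4, LT = uv.

S(f_1,f_2): lcm = u^{2}v. S = \tfrac{4}{3}u^{2} + 7uv - \tfrac{7}{3}u + 9vw + 3v.
  leading term u^{2}: subtract (\tfrac{4}{3})·f_2 from \tfrac{4}{3}u^{2} + 7uv - \tfrac{7}{3}u + 9vw + 3v → 7uv + 7u + 9vw + 3v + 12w + 4
  leading term uv: subtract (\tfrac{7}{6})·f_1 from 7uv + 7u + 9vw + 3v + 12w + 4 → -\tfrac{7}{3}u + 9vw + 3v + 12w + \tfrac{61}{3}
  leading term u: no divisor's leading term divides it; move -\tfrac{7}{3}u to the remainder.
  leading term vw: no divisor's leading term divides it; move 9vw to the remainder.
  leading term v: no divisor's leading term divides it; move 3v to the remainder.
  leading term w: no divisor's leading term divides it; move 12w to the remainder.
  leading term 1: no divisor's leading term divides it; move \tfrac{61}{3} to the remainder.
  remainder -\tfrac{7}{3}u + 9vw + 3v + 12w + \tfrac{61}{3} ≠ 0; add g_4 = -\tfrac{7}{3}u + 9vw + 3v + 12w + \tfrac{61}{3} to the basis.

S(f_1,f_3): lcm = uv. S = \tfrac{1}{3}u - \tfrac{1}{3}.
  leading term u: subtract (-\tfrac{1}{7})·g_4 from \tfrac{1}{3}u - \tfrac{1}{3} → \tfrac{9}{7}vw + \tfrac{3}{7}v + \tfrac{12}{7}w + \tfrac{18}{7}
  leading term vw: no divisor's leading term divides it; move \tfrac{9}{7}vw to the remainder.
  leading term v: no divisor's leading term divides it; move \tfrac{3}{7}v to the remainder.
  leading term w: no divisor's leading term divides it; move \tfrac{12}{7}w to the remainder.
  leading term 1: no divisor's leading term divides it; move \tfrac{18}{7} to the remainder.
  remainder \tfrac{9}{7}vw + \tfrac{3}{7}v + \tfrac{12}{7}w + \tfrac{18}{7} ≠ 0; add g_5 = \tfrac{9}{7}vw + \tfrac{3}{7}v + \tfrac{12}{7}w + \tfrac{18}{7} to the basis.

S(f_2,f_3): lcm = u^{2}v. S = -u^{2} - 7uv + 2u - 9vw - 3v.
  leading term u^{2}: subtract (-1)·f_2 from -u^{2} - 7uv + 2u - 9vw - 3v → -7uv - 5u - 9vw - 3v - 9w - 3
  leading term uv: subtract (-\tfrac{7}{6})·f_1 from -7uv - 5u - 9vw - 3v - 9w - 3 → \tfrac{13}{3}u - 9vw - 3v - 9w - \tfrac{58}{3}
  leading term u: subtract (-\tfrac{13}{7})·g_4 from \tfrac{13}{3}u - 9vw - 3v - 9w - \tfrac{58}{3} → \tfrac{54}{7}vw + \tfrac{18}{7}v + \tfrac{93}{7}w + \tfrac{129}{7}
  leading term vw: subtract (6)·g_5 from \tfrac{54}{7}vw + \tfrac{18}{7}v + \tfrac{93}{7}w + \tfrac{129}{7} → 3w + 3
  leading term w: no divisor's leading term divides it; move 3w to the remainder.
  leading term 1: no divisor's leading term divides it; move 3 to the remainder.
  remainder 3w + 3 ≠ 0; add g_6 = 3w + 3 to the basis.

S(f_1,g_4): lcm = uv. S = \tfrac{4}{3}u + \tfrac{27}{7}v^{2}w + \tfrac{9}{7}v^{2} + \tfrac{36}{7}vw + \tfrac{61}{7}v - \tfrac{7}{3}.
  leading term u: subtract (-\tfrac{4}{7})·g_4 from \tfrac{4}{3}u + \tfrac{27}{7}v^{2}w + \tfrac{9}{7}v^{2} + \tfrac{36}{7}vw + \tfrac{61}{7}v - \tfrac{7}{3} → \tfrac{27}{7}v^{2}w + \tfrac{9}{7}v^{2} + \tfrac{72}{7}vw + \tfrac{73}{7}v + \tfrac{48}{7}w + \tfrac{65}{7}
  leading term v^{2}w: subtract (3v)·g_5 from \tfrac{27}{7}v^{2}w + \tfrac{9}{7}v^{2} + \tfrac{72}{7}vw + \tfrac{73}{7}v + \tfrac{48}{7}w + \tfrac{65}{7} → \tfrac{36}{7}vw + \tfrac{19}{7}v + \tfrac{48}{7}w + \tfrac{65}{7}
  leading term vw: subtract (4)·g_5 from \tfrac{36}{7}vw + \tfrac{19}{7}v + \tfrac{48}{7}w + \tfrac{65}{7} → v - 1
  leading term v: no divisor's leading term divides it; move v to the remainder.
  leading term 1: no divisor's leading term divides it; move -1 to the remainder.
  remainder v - 1 ≠ 0; add g_7 = v - 1 to the basis.

The other S-polynomials (S(f_2,g_4), S(f_3,g_4), S(f_1,g_5), S(f_2,g_5), S(f_3,g_5), S(g_4,g_5), S(f_1,g_6), S(f_2,g_6), S(f_3,g_6), S(g_4,g_6), S(g_5,g_6), S(f_1,g_7), S(f_2,g_7), S(f_3,g_7), S(g_4,g_7), S(g_5,g_7), S(g_6,g_7)) all reduce to 0 modulo the current basis, so we have a Gröbner basis.
Inter-reduce: drop elements whose leading term is divisible by another's, tail-reduce, and make monic.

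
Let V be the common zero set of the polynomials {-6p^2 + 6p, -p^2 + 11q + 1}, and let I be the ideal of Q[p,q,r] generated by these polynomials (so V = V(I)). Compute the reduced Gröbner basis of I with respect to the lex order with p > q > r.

f_1 = -6p^2 + 6p, LT = p^2.
f_2 = -p^2 + 11q + 1, LT = p^2.

S(f_1,f_2): lcm = p^2. S = -p + 11q + 1.
  leading term p: no divisor's leading term divides it; move -p to the remainder.
  leading term q: no divisor's leading term divides it; move 11q to the remainder.
  leading term 1: no divisor's leading term divides it; move 1 to the remainder.
  remainder -p + 11q + 1 ≠ 0; add g_3 = -p + 11q + 1 to the basis.

S(f_1,g_3): lcm = p^2. S = 11pq.
  leading term pq: subtract (-11q)·g_3 from 11pq → 121q^2 + 11q
  leading term q^2: no divisor's leading term divides it; move 121q^2 to the remainder.
  leading term q: no divisor's leading term divides it; move 11q to the remainder.
  remainder 121q^2 + 11q ≠ 0; add g_4 = 121q^2 + 11q to the basis.

The other S-polynomials (S(f_2,g_3), S(f_1,g_4), S(f_2,g_4), S(g_3,g_4)) all reduce to 0 modulo the current basis, so we have a Gröbner basis.
Inter-reduce: drop elements whose leading term is divisible by another's, tail-reduce, and make monic.

G = {p - 11q - 1, q^2 + 1/11q}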